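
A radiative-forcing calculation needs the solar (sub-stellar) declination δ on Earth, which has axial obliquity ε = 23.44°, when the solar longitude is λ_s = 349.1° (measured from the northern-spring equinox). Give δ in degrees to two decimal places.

sin δ = sin ε · sin λ_s = sin 23.44° × sin 349.1° = -0.075220.
δ = arcsin(-0.075220) = -4.31°.

δ = -4.31°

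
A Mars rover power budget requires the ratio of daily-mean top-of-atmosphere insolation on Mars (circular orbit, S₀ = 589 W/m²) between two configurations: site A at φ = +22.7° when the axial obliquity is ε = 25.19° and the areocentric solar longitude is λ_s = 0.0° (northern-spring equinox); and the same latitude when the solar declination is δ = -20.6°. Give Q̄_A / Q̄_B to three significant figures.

Q̄_A / Q̄_B ≈ 1.40

— Configuration A (φ=+22.7°):
sin δ = sin 25.19° × sin 0.0° = 0.00000, so δ = +0.000°.
cos H₀ = −tan(+22.7°) tan(+0.000°) = -0.0000, H₀ = 1.5708 rad.
Bracket: H₀ sin φ sin δ + cos φ cos δ sin H₀ = 1.5708×0.38591×0.00000 + 0.92254×1.00000×1.00000 = 0.000000 + 0.922540 = 0.922540.
Q̄ = (S₀/π) × [bracket] = (589/π) × 0.922540 = 172.96 W/m².
— Configuration B (φ=+22.7°):
cos H₀ = −tan(+22.7°) tan(-20.600°) = 0.1572, H₀ = 1.4129 rad.
Bracket: H₀ sin φ sin δ + cos φ cos δ sin H₀ = 1.4129×0.38591×-0.35184 + 0.92254×0.93606×0.98756 = -0.191842 + 0.852810 = 0.660968.
Q̄ = (S₀/π) × [bracket] = (589/π) × 0.660968 = 123.92 W/m².
Ratio Q̄_A / Q̄_B = 172.96 / 123.92 = 1.396.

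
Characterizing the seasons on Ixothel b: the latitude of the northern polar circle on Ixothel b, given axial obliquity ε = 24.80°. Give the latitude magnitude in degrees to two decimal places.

The polar circle is the lowest latitude that experiences at least one full rotation of continuous daylight at the northern-summer solstice; it lies at |φ| = 90° − ε = 90° − 24.80° = 65.20°.

65.20°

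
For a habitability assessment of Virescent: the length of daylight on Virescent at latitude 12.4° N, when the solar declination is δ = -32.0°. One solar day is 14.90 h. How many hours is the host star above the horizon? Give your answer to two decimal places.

cos H₀ = −tan φ · tan δ = −tan(+12.4°) × tan(-32.000°) = 0.1374, so H₀ = 1.4330 rad = 82.10°.
Daylight = 2H₀/(2π) × 14.90 h = (1.4330/π) × 14.90 = 6.80 h.

6.80 h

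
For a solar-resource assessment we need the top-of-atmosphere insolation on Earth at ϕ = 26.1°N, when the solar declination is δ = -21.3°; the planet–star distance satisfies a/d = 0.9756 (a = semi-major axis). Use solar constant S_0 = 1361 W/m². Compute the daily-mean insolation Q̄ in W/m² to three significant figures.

Q̄ ≈ 248 W/m²

cos h₀ = −tan(+26.1°) tan(-21.300°) = 0.1910, h₀ = 1.3786 rad.
Bracket: h₀ sin ϕ sin δ + cos ϕ cos δ sin h₀ = 1.3786×0.43994×-0.36325 + 0.89803×0.93169×0.98159 = -0.220312 + 0.821282 = 0.600970.
Inverse-square distance factor (a/d)² = 0.9756² = 0.951795.
Q̄ = (S_0/π) × 0.951795 × [bracket] = (1361/π) × 0.951795 × 0.600970 = 247.8 W/m².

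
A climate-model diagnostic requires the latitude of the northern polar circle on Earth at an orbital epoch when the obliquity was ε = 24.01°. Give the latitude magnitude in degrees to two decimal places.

The polar circle is the lowest latitude that experiences at least one full rotation of continuous daylight at the northern-summer solstice; it lies at |ϕ| = 90° − ε = 90° − 24.01° = 65.99°.

65.99°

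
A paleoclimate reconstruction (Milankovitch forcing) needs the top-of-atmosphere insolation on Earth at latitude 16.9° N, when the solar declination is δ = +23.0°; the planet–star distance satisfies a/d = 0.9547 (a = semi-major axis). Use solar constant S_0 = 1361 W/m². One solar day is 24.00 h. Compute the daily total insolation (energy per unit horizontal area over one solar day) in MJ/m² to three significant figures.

cos h₀ = −tan(+16.9°) tan(+23.000°) = -0.1290, h₀ = 1.7001 rad.
Bracket: h₀ sin ϕ sin δ + cos ϕ cos δ sin h₀ = 1.7001×0.29070×0.39073 + 0.95681×0.92050×0.99165 = 0.193106 + 0.873389 = 1.066495.
Inverse-square distance factor (a/d)² = 0.9547² = 0.911452.
Q̄ = (S_0/π) × 0.911452 × [bracket] = (1361/π) × 0.911452 × 1.066495 = 421.12 W/m².
Daily total = Q̄ × 24.00 h × 3600 s/h = 421.12 × 24.00 × 3600 / 10⁶ = 36.38 MJ/m².

36.4 MJ/m²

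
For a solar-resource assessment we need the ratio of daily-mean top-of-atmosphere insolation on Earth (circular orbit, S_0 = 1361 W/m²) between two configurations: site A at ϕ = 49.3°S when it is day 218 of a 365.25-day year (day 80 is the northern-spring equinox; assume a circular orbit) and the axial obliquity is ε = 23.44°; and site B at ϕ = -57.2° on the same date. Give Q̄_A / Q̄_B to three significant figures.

— Configuration A (ϕ=-49.3°):
Solar longitude: L_s = 360° × (218 − 80)/365.25 = 136.016°.
sin δ = sin 23.44° × sin 136.016° = 0.27625, so δ = +16.036°.
cos h₀ = −tan(-49.3°) tan(+16.036°) = 0.3342, h₀ = 1.2301 rad.
Bracket: h₀ sin ϕ sin δ + cos ϕ cos δ sin h₀ = 1.2301×-0.75813×0.27625 + 0.65210×0.96109×0.94251 = -0.257624 + 0.590696 = 0.333072.
Q̄ = (S_0/π) × [bracket] = (1361/π) × 0.333072 = 144.29 W/m².
— Configuration B (ϕ=-57.2°):
cos h₀ = −tan(-57.2°) tan(+16.036°) = 0.4460, h₀ = 1.1085 rad.
Bracket: h₀ sin ϕ sin δ + cos ϕ cos δ sin h₀ = 1.1085×-0.84057×0.27625 + 0.54171×0.96109×0.89503 = -0.257402 + 0.465981 = 0.208579.
Q̄ = (S_0/π) × [bracket] = (1361/π) × 0.208579 = 90.361 W/m².
Ratio Q̄_A / Q̄_B = 144.29 / 90.361 = 1.597.

Q̄_A / Q̄_B ≈ 1.60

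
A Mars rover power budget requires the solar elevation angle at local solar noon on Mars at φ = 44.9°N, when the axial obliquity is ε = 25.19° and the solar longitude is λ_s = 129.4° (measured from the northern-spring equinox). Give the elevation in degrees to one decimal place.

64.3°

Solar declination: sin δ = sin ε · sin λ_s = sin 25.19° × sin 129.4° = 0.32889, so δ = +19.202°.
At local noon the hour angle is zero, so the zenith angle equals |φ − δ| = |+44.9° − (+19.202°)| = 25.698°.
Elevation = 90° − 25.698° = 64.3°.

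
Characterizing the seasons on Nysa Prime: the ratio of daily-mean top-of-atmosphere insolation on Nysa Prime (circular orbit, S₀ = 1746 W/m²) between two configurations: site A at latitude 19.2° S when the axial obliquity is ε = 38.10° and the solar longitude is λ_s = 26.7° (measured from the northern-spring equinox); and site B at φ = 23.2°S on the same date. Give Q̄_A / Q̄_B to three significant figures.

Q̄_A / Q̄_B ≈ 1.07

— Configuration A (φ=-19.2°):
Solar declination: sin δ = sin ε · sin λ_s = sin 38.10° × sin 26.7° = 0.27725, so δ = +16.096°.
cos H₀ = −tan(-19.2°) tan(+16.096°) = 0.1005, H₀ = 1.4701 rad.
Bracket: H₀ sin φ sin δ + cos φ cos δ sin H₀ = 1.4701×-0.32887×0.27725 + 0.94438×0.96080×0.99494 = -0.134043 + 0.902769 = 0.768726.
Q̄ = (S₀/π) × [bracket] = (1746/π) × 0.768726 = 427.23 W/m².
— Configuration B (φ=-23.2°):
cos H₀ = −tan(-23.2°) tan(+16.096°) = 0.1237, H₀ = 1.4468 rad.
Bracket: H₀ sin φ sin δ + cos φ cos δ sin H₀ = 1.4468×-0.39394×0.27725 + 0.91914×0.96080×0.99232 = -0.158019 + 0.876327 = 0.718308.
Q̄ = (S₀/π) × [bracket] = (1746/π) × 0.718308 = 399.21 W/m².
Ratio Q̄_A / Q̄_B = 427.23 / 399.21 = 1.070.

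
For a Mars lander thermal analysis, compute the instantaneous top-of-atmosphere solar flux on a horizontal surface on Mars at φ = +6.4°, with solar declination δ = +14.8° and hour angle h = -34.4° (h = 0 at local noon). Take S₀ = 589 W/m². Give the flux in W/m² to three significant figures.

484 W/m²

cos θ_z = sin φ sin δ + cos φ cos δ cos h = 0.028474 + 0.792767 = 0.821241.
Flux = S₀ · cos θ_z = 589 × 0.821241 = 483.7 W/m².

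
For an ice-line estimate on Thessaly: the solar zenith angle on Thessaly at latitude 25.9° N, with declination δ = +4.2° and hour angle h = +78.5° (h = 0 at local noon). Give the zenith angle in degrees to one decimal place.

cos θ_z = sin ϕ sin δ + cos ϕ cos δ cos h = 0.031991 + 0.178861 = 0.210852.
θ_z = arccos(0.210852) = 77.8°.

θ_z = 77.8°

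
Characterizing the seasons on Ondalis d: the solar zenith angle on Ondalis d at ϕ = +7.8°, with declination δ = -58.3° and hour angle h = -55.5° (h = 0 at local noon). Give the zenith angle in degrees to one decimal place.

θ_z = 79.7°

cos θ_z = sin ϕ sin δ + cos ϕ cos δ cos h = -0.115468 + 0.294877 = 0.179409.
θ_z = arccos(0.179409) = 79.7°.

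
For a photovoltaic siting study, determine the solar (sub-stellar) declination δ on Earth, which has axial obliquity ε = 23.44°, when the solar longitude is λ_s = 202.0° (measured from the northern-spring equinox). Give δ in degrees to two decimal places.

sin δ = sin ε · sin λ_s = sin 23.44° × sin 202.0° = -0.149014.
δ = arcsin(-0.149014) = -8.57°.

δ = -8.57°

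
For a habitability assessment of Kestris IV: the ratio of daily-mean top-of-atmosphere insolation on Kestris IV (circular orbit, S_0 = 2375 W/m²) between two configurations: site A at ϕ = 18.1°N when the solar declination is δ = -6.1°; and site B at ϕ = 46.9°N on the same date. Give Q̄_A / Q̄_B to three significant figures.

Q̄_A / Q̄_B ≈ 1.59

— Configuration A (ϕ=+18.1°):
cos h₀ = −tan(+18.1°) tan(-6.100°) = 0.0349, h₀ = 1.5359 rad.
Bracket: h₀ sin ϕ sin δ + cos ϕ cos δ sin h₀ = 1.5359×0.31068×-0.10626 + 0.95052×0.99434×0.99939 = -0.050704 + 0.944564 = 0.893860.
Q̄ = (S_0/π) × [bracket] = (2375/π) × 0.893860 = 675.75 W/m².
— Configuration B (ϕ=+46.9°):
cos h₀ = −tan(+46.9°) tan(-6.100°) = 0.1142, h₀ = 1.4563 rad.
Bracket: h₀ sin ϕ sin δ + cos ϕ cos δ sin h₀ = 1.4563×0.73016×-0.10626 + 0.68327×0.99434×0.99346 = -0.112990 + 0.674959 = 0.561969.
Q̄ = (S_0/π) × [bracket] = (2375/π) × 0.561969 = 424.84 W/m².
Ratio Q̄_A / Q̄_B = 675.75 / 424.84 = 1.591.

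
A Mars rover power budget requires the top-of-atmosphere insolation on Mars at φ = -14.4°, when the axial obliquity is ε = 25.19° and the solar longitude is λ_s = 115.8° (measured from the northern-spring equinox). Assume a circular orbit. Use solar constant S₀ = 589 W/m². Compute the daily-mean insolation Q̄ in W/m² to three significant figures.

Solar declination: sin δ = sin ε · sin λ_s = sin 25.19° × sin 115.8° = 0.38319, so δ = +22.532°.
cos H₀ = −tan(-14.4°) tan(+22.532°) = 0.1065, H₀ = 1.4641 rad.
Bracket: H₀ sin φ sin δ + cos φ cos δ sin H₀ = 1.4641×-0.24869×0.38319 + 0.96858×0.92367×0.99431 = -0.139522 + 0.889558 = 0.750036.
Q̄ = (S₀/π) × [bracket] = (589/π) × 0.750036 = 140.6 W/m².

Q̄ ≈ 141 W/m²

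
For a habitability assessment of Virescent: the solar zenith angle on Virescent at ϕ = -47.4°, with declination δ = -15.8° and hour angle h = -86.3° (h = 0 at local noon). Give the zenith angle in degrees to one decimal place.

θ_z = 76.0°

cos θ_z = sin ϕ sin δ + cos ϕ cos δ cos h = 0.200425 + 0.042030 = 0.242455.
θ_z = arccos(0.242455) = 76.0°.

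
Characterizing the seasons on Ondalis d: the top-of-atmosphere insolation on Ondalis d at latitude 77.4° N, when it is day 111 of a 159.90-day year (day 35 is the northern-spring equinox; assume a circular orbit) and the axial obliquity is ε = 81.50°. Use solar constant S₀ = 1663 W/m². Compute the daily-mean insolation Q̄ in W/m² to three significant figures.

Solar longitude: λ_s = 360° × (111 − 35)/159.90 = 171.107°.
sin δ = sin 81.50° × sin 171.107° = 0.15289, so δ = +8.795°.
cos H₀ = −tan(+77.4°) tan(+8.795°) = -0.6921, H₀ = 2.3352 rad.
Bracket: H₀ sin φ sin δ + cos φ cos δ sin H₀ = 2.3352×0.97592×0.15289 + 0.21814×0.98824×0.72176 = 0.348431 + 0.155593 = 0.504024.
Q̄ = (S₀/π) × [bracket] = (1663/π) × 0.504024 = 266.8 W/m².

Q̄ ≈ 267 W/m²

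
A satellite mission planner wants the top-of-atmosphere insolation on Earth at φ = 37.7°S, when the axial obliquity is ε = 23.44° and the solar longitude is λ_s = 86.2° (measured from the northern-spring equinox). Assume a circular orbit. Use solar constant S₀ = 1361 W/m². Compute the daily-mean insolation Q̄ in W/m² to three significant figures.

Solar declination: sin δ = sin ε · sin λ_s = sin 23.44° × sin 86.2° = 0.39691, so δ = +23.385°.
cos H₀ = −tan(-37.7°) tan(+23.385°) = 0.3342, H₀ = 1.2300 rad.
Bracket: H₀ sin φ sin δ + cos φ cos δ sin H₀ = 1.2300×-0.61153×0.39691 + 0.79122×0.91786×0.94249 = -0.298549 + 0.684464 = 0.385915.
Q̄ = (S₀/π) × [bracket] = (1361/π) × 0.385915 = 167.2 W/m².

Q̄ ≈ 167 W/m²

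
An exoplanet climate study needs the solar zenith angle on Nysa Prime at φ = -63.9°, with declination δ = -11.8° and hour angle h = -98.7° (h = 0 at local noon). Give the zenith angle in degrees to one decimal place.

θ_z = 83.2°

cos θ_z = sin φ sin δ + cos φ cos δ cos h = 0.183643 + -0.065139 = 0.118504.
θ_z = arccos(0.118504) = 83.2°.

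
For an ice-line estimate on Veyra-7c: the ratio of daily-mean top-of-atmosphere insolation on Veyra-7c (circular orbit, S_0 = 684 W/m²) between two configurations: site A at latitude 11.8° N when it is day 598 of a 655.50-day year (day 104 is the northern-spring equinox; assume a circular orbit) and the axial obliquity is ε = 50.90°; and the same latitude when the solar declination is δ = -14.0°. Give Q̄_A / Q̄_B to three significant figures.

— Configuration A (ϕ=+11.8°):
Solar longitude: L_s = 360° × (598 − 104)/655.50 = 271.304°.
sin δ = sin 50.90° × sin 271.304° = -0.77585, so δ = -50.882°.
cos h₀ = −tan(+11.8°) tan(-50.882°) = 0.2569, h₀ = 1.3110 rad.
Bracket: h₀ sin ϕ sin δ + cos ϕ cos δ sin h₀ = 1.3110×0.20450×-0.77585 + 0.97887×0.63092×0.96644 = -0.208005 + 0.596862 = 0.388857.
Q̄ = (S_0/π) × [bracket] = (684/π) × 0.388857 = 84.663 W/m².
— Configuration B (ϕ=+11.8°):
cos h₀ = −tan(+11.8°) tan(-14.000°) = 0.0521, h₀ = 1.5187 rad.
Bracket: h₀ sin ϕ sin δ + cos ϕ cos δ sin h₀ = 1.5187×0.20450×-0.24192 + 0.97887×0.97030×0.99864 = -0.075134 + 0.948506 = 0.873372.
Q̄ = (S_0/π) × [bracket] = (684/π) × 0.873372 = 190.15 W/m².
Ratio Q̄_A / Q̄_B = 84.663 / 190.15 = 0.4452.

Q̄_A / Q̄_B ≈ 0.445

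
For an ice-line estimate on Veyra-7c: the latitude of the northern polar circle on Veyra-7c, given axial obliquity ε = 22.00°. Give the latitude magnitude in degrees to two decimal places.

68.00°

The polar circle is the lowest latitude that experiences at least one full rotation of continuous daylight at the northern-summer solstice; it lies at |ϕ| = 90° − ε = 90° − 22.00° = 68.00°.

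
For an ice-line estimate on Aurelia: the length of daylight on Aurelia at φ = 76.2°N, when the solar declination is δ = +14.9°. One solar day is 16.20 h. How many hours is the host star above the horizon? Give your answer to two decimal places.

16.20 h

Sunrise equation: cos H₀ = −tan φ · tan δ = -1.0833 ≤ −1, so the host star never sets (polar day) and H₀ = π.
Daylight = 2H₀/(2π) × 16.20 h = (3.1416/π) × 16.20 = 16.20 h.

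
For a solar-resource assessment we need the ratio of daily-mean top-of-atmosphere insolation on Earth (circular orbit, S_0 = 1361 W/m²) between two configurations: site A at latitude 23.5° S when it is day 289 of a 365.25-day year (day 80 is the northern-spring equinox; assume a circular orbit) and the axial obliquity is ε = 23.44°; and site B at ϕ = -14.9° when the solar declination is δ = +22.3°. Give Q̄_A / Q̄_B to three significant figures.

— Configuration A (ϕ=-23.5°):
Solar longitude: L_s = 360° × (289 − 80)/365.25 = 205.996°.
sin δ = sin 23.44° × sin 205.996° = -0.17435, so δ = -10.041°.
cos h₀ = −tan(-23.5°) tan(-10.041°) = -0.0770, h₀ = 1.6479 rad.
Bracket: h₀ sin ϕ sin δ + cos ϕ cos δ sin h₀ = 1.6479×-0.39875×-0.17435 + 0.91706×0.98468×0.99703 = 0.114565 + 0.900329 = 1.014894.
Q̄ = (S_0/π) × [bracket] = (1361/π) × 1.014894 = 439.67 W/m².
— Configuration B (ϕ=-14.9°):
cos h₀ = −tan(-14.9°) tan(+22.300°) = 0.1091, h₀ = 1.4615 rad.
Bracket: h₀ sin ϕ sin δ + cos ϕ cos δ sin h₀ = 1.4615×-0.25713×0.37946 + 0.96638×0.92521×0.99403 = -0.142599 + 0.888767 = 0.746168.
Q̄ = (S_0/π) × [bracket] = (1361/π) × 0.746168 = 323.25 W/m².
Ratio Q̄_A / Q̄_B = 439.67 / 323.25 = 1.360.

Q̄_A / Q̄_B ≈ 1.36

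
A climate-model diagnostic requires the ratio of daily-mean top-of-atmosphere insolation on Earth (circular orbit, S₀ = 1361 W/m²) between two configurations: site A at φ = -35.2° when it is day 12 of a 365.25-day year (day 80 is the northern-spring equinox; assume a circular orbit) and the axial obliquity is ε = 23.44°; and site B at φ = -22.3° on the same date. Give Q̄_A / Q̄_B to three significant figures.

Q̄_A / Q̄_B ≈ 1.03

— Configuration A (φ=-35.2°):
Solar longitude: λ_s = 360° × (12 − 80)/365.25 = -67.023°, i.e. -67.023° + 360° = 292.977°.
sin δ = sin 23.44° × sin 292.977° = -0.36623, so δ = -21.483°.
cos H₀ = −tan(-35.2°) tan(-21.483°) = -0.2776, H₀ = 1.8521 rad.
Bracket: H₀ sin φ sin δ + cos φ cos δ sin H₀ = 1.8521×-0.57643×-0.36623 + 0.81714×0.93053×0.96069 = 0.390989 + 0.730483 = 1.121472.
Q̄ = (S₀/π) × [bracket] = (1361/π) × 1.121472 = 485.84 W/m².
— Configuration B (φ=-22.3°):
cos H₀ = −tan(-22.3°) tan(-21.483°) = -0.1614, H₀ = 1.7329 rad.
Bracket: H₀ sin φ sin δ + cos φ cos δ sin H₀ = 1.7329×-0.37946×-0.36623 + 0.92521×0.93053×0.98689 = 0.240820 + 0.849649 = 1.090469.
Q̄ = (S₀/π) × [bracket] = (1361/π) × 1.090469 = 472.41 W/m².
Ratio Q̄_A / Q̄_B = 485.84 / 472.41 = 1.028.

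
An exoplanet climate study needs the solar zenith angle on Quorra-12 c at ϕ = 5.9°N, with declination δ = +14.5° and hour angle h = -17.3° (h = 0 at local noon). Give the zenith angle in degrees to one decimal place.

θ_z = 19.1°

cos θ_z = sin ϕ sin δ + cos ϕ cos δ cos h = 0.025737 + 0.919453 = 0.945190.
θ_z = arccos(0.945190) = 19.1°.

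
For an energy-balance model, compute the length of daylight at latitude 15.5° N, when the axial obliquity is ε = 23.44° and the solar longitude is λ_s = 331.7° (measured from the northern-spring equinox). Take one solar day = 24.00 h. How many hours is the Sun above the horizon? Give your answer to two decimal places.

Solar declination: sin δ = sin ε · sin λ_s = sin 23.44° × sin 331.7° = -0.18859, so δ = -10.870°.
cos H₀ = −tan φ · tan δ = −tan(+15.5°) × tan(-10.870°) = 0.0533, so H₀ = 1.5175 rad = 86.95°.
Daylight = 2H₀/(2π) × 24.00 h = (1.5175/π) × 24.00 = 11.59 h.

11.59 h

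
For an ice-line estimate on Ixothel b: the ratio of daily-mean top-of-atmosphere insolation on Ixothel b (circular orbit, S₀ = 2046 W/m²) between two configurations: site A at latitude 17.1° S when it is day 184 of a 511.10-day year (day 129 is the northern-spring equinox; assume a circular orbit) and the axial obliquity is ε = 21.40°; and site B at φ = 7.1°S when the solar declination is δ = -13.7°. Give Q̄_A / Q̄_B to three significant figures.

Q̄_A / Q̄_B ≈ 0.819

— Configuration A (φ=-17.1°):
Solar longitude: λ_s = 360° × (184 − 129)/511.10 = 38.740°.
sin δ = sin 21.40° × sin 38.740° = 0.22834, so δ = +13.199°.
cos H₀ = −tan(-17.1°) tan(+13.199°) = 0.0722, H₀ = 1.4986 rad.
Bracket: H₀ sin φ sin δ + cos φ cos δ sin H₀ = 1.4986×-0.29404×0.22834 + 0.95579×0.97358×0.99739 = -0.100618 + 0.928109 = 0.827491.
Q̄ = (S₀/π) × [bracket] = (2046/π) × 0.827491 = 538.91 W/m².
— Configuration B (φ=-7.1°):
cos H₀ = −tan(-7.1°) tan(-13.700°) = -0.0304, H₀ = 1.6012 rad.
Bracket: H₀ sin φ sin δ + cos φ cos δ sin H₀ = 1.6012×-0.12360×-0.23684 + 0.99233×0.97155×0.99954 = 0.046873 + 0.963655 = 1.010528.
Q̄ = (S₀/π) × [bracket] = (2046/π) × 1.010528 = 658.12 W/m².
Ratio Q̄_A / Q̄_B = 538.91 / 658.12 = 0.8189.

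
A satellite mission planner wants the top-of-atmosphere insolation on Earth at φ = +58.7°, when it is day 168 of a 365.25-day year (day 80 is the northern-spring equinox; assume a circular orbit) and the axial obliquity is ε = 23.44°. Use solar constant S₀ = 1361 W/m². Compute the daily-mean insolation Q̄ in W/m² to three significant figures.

Q̄ ≈ 492 W/m²

Solar longitude: λ_s = 360° × (168 − 80)/365.25 = 86.735°.
sin δ = sin 23.44° × sin 86.735° = 0.39714, so δ = +23.400°.
cos H₀ = −tan(+58.7°) tan(+23.400°) = -0.7117, H₀ = 2.3627 rad.
Bracket: H₀ sin φ sin δ + cos φ cos δ sin H₀ = 2.3627×0.85446×0.39714 + 0.51952×0.91776×0.70246 = 0.801759 + 0.334929 = 1.136688.
Q̄ = (S₀/π) × [bracket] = (1361/π) × 1.136688 = 492.4 W/m².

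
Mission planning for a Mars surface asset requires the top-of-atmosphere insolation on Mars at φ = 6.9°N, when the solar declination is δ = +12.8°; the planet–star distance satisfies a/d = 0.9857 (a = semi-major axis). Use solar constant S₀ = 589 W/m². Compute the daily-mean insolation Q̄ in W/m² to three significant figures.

Q̄ ≈ 184 W/m²

cos H₀ = −tan(+6.9°) tan(+12.800°) = -0.0275, H₀ = 1.5983 rad.
Bracket: H₀ sin φ sin δ + cos φ cos δ sin H₀ = 1.5983×0.12014×0.22155 + 0.99276×0.97515×0.99962 = 0.042542 + 0.967722 = 1.010264.
Inverse-square distance factor (a/d)² = 0.9857² = 0.971604.
Q̄ = (S₀/π) × 0.971604 × [bracket] = (589/π) × 0.971604 × 1.010264 = 184.0 W/m².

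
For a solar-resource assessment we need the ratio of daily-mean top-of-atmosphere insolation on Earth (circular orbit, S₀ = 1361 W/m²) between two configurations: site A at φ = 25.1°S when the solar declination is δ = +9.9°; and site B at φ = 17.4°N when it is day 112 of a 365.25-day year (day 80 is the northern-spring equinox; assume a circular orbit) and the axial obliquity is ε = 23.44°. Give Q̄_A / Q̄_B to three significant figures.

Q̄_A / Q̄_B ≈ 0.755

— Configuration A (φ=-25.1°):
cos H₀ = −tan(-25.1°) tan(+9.900°) = 0.0818, H₀ = 1.4890 rad.
Bracket: H₀ sin φ sin δ + cos φ cos δ sin H₀ = 1.4890×-0.42420×0.17193 + 0.90557×0.98511×0.99665 = -0.108597 + 0.889098 = 0.780501.
Q̄ = (S₀/π) × [bracket] = (1361/π) × 0.780501 = 338.13 W/m².
— Configuration B (φ=+17.4°):
Solar longitude: λ_s = 360° × (112 − 80)/365.25 = 31.540°.
sin δ = sin 23.44° × sin 31.540° = 0.20808, so δ = +12.010°.
cos H₀ = −tan(+17.4°) tan(+12.010°) = -0.0667, H₀ = 1.6375 rad.
Bracket: H₀ sin φ sin δ + cos φ cos δ sin H₀ = 1.6375×0.29904×0.20808 + 0.95424×0.97811×0.99778 = 0.101892 + 0.931280 = 1.033172.
Q̄ = (S₀/π) × [bracket] = (1361/π) × 1.033172 = 447.59 W/m².
Ratio Q̄_A / Q̄_B = 338.13 / 447.59 = 0.7554.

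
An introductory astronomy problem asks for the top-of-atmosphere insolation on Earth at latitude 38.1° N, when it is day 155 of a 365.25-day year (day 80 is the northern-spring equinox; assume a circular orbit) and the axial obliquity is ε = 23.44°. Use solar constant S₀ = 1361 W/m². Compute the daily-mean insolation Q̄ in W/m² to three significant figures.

Q̄ ≈ 492 W/m²

Solar longitude: λ_s = 360° × (155 − 80)/365.25 = 73.922°.
sin δ = sin 23.44° × sin 73.922° = 0.38223, so δ = +22.472°.
cos H₀ = −tan(+38.1°) tan(+22.472°) = -0.3243, H₀ = 1.9011 rad.
Bracket: H₀ sin φ sin δ + cos φ cos δ sin H₀ = 1.9011×0.61704×0.38223 + 0.78694×0.92407×0.94594 = 0.448377 + 0.687876 = 1.136253.
Q̄ = (S₀/π) × [bracket] = (1361/π) × 1.136253 = 492.2 W/m².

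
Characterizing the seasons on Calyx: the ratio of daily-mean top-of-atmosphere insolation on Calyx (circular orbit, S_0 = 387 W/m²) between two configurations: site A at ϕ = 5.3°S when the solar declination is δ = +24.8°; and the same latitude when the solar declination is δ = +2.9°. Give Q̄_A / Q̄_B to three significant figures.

Q̄_A / Q̄_B ≈ 0.855

— Configuration A (ϕ=-5.3°):
cos h₀ = −tan(-5.3°) tan(+24.800°) = 0.0429, h₀ = 1.5279 rad.
Bracket: h₀ sin ϕ sin δ + cos ϕ cos δ sin h₀ = 1.5279×-0.09237×0.41945 + 0.99572×0.90778×0.99908 = -0.059198 + 0.903063 = 0.843865.
Q̄ = (S_0/π) × [bracket] = (387/π) × 0.843865 = 103.95 W/m².
— Configuration B (ϕ=-5.3°):
cos h₀ = −tan(-5.3°) tan(+2.900°) = 0.0047, h₀ = 1.5661 rad.
Bracket: h₀ sin ϕ sin δ + cos ϕ cos δ sin h₀ = 1.5661×-0.09237×0.05059 + 0.99572×0.99872×0.99999 = -0.007318 + 0.994436 = 0.987118.
Q̄ = (S_0/π) × [bracket] = (387/π) × 0.987118 = 121.60 W/m².
Ratio Q̄_A / Q̄_B = 103.95 / 121.60 = 0.8549.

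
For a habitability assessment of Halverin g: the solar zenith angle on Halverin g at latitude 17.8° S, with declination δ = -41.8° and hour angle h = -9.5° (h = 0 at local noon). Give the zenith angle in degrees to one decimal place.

θ_z = 25.3°

cos θ_z = sin ϕ sin δ + cos ϕ cos δ cos h = 0.203756 + 0.700055 = 0.903811.
θ_z = arccos(0.903811) = 25.3°.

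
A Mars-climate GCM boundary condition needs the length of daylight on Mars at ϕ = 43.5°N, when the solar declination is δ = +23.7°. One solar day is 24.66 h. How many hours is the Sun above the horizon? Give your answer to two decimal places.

cos h₀ = −tan ϕ · tan δ = −tan(+43.5°) × tan(+23.700°) = -0.4166, so h₀ = 2.0005 rad = 114.62°.
Daylight = 2h₀/(2π) × 24.66 h = (2.0005/π) × 24.66 = 15.70 h.

15.70 h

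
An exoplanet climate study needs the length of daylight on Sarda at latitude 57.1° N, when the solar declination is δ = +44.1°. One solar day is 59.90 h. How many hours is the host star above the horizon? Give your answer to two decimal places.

59.90 h

Sunrise equation: cos H₀ = −tan φ · tan δ = -1.4980 ≤ −1, so the host star never sets (polar day) and H₀ = π.
Daylight = 2H₀/(2π) × 59.90 h = (3.1416/π) × 59.90 = 59.90 h.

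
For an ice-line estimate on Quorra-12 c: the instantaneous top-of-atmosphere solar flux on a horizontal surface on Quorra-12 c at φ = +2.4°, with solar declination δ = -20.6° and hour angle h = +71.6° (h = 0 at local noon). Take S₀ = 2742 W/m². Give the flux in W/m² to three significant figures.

cos θ_z = sin φ sin δ + cos φ cos δ cos h = -0.014734 + 0.295207 = 0.280473.
Flux = S₀ · cos θ_z = 2742 × 0.280473 = 769.1 W/m².

769 W/m²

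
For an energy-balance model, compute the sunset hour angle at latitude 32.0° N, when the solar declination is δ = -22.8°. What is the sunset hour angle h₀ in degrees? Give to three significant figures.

cos h₀ = −tan ϕ · tan δ = −tan(+32.0°) × tan(-22.800°) = 0.2627, so h₀ = 1.3050 rad = 74.77°.

h₀ = 74.8°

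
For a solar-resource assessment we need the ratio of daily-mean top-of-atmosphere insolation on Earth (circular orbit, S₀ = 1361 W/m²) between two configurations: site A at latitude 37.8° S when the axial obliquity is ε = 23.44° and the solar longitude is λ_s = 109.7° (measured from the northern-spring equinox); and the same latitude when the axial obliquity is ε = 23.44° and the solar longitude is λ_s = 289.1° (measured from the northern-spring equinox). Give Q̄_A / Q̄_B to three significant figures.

— Configuration A (φ=-37.8°):
Solar declination: sin δ = sin ε · sin λ_s = sin 23.44° × sin 109.7° = 0.37451, so δ = +21.994°.
cos H₀ = −tan(-37.8°) tan(+21.994°) = 0.3133, H₀ = 1.2521 rad.
Bracket: H₀ sin φ sin δ + cos φ cos δ sin H₀ = 1.2521×-0.61291×0.37451 + 0.79016×0.92722×0.94966 = -0.287408 + 0.695770 = 0.408362.
Q̄ = (S₀/π) × [bracket] = (1361/π) × 0.408362 = 176.91 W/m².
— Configuration B (φ=-37.8°):
Solar declination: sin δ = sin ε · sin λ_s = sin 23.44° × sin 289.1° = -0.37589, so δ = -22.079°.
cos H₀ = −tan(-37.8°) tan(-22.079°) = -0.3146, H₀ = 1.8909 rad.
Bracket: H₀ sin φ sin δ + cos φ cos δ sin H₀ = 1.8909×-0.61291×-0.37589 + 0.79016×0.92666×0.94921 = 0.435638 + 0.695021 = 1.130659.
Q̄ = (S₀/π) × [bracket] = (1361/π) × 1.130659 = 489.82 W/m².
Ratio Q̄_A / Q̄_B = 176.91 / 489.82 = 0.3612.

Q̄_A / Q̄_B ≈ 0.361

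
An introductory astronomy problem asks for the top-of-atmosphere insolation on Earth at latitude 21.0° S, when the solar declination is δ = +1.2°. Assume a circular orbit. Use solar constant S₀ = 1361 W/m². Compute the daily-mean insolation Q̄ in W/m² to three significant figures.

Q̄ ≈ 399 W/m²

cos H₀ = −tan(-21.0°) tan(+1.200°) = 0.0080, H₀ = 1.5628 rad.
Bracket: H₀ sin φ sin δ + cos φ cos δ sin H₀ = 1.5628×-0.35837×0.02094 + 0.93358×0.99978×0.99997 = -0.011728 + 0.933347 = 0.921619.
Q̄ = (S₀/π) × [bracket] = (1361/π) × 0.921619 = 399.3 W/m².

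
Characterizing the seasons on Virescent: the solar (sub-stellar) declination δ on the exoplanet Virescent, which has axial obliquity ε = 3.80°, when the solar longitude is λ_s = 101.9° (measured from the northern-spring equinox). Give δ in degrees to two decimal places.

δ = +3.72°

sin δ = sin ε · sin λ_s = sin 3.80° × sin 101.9° = 0.064850.
δ = arcsin(0.064850) = +3.72°.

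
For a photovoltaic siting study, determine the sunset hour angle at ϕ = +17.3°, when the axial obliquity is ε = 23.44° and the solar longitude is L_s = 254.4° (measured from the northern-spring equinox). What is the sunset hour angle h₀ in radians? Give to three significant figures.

h₀ = 1.44 rad

Solar declination: sin δ = sin ε · sin L_s = sin 23.44° × sin 254.4° = -0.38313, so δ = -22.528°.
cos h₀ = −tan ϕ · tan δ = −tan(+17.3°) × tan(-22.528°) = 0.1292, so h₀ = 1.4412 rad = 82.58°.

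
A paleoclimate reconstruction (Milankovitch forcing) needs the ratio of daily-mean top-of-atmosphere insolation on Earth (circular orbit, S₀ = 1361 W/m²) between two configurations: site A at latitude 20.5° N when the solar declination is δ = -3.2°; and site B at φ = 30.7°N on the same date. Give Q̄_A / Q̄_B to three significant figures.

— Configuration A (φ=+20.5°):
cos H₀ = −tan(+20.5°) tan(-3.200°) = 0.0209, H₀ = 1.5499 rad.
Bracket: H₀ sin φ sin δ + cos φ cos δ sin H₀ = 1.5499×0.35021×-0.05582 + 0.93667×0.99844×0.99978 = -0.030299 + 0.935003 = 0.904704.
Q̄ = (S₀/π) × [bracket] = (1361/π) × 0.904704 = 391.94 W/m².
— Configuration B (φ=+30.7°):
cos H₀ = −tan(+30.7°) tan(-3.200°) = 0.0332, H₀ = 1.5376 rad.
Bracket: H₀ sin φ sin δ + cos φ cos δ sin H₀ = 1.5376×0.51054×-0.05582 + 0.85985×0.99844×0.99945 = -0.043819 + 0.858036 = 0.814217.
Q̄ = (S₀/π) × [bracket] = (1361/π) × 0.814217 = 352.73 W/m².
Ratio Q̄_A / Q̄_B = 391.94 / 352.73 = 1.111.

Q̄_A / Q̄_B ≈ 1.11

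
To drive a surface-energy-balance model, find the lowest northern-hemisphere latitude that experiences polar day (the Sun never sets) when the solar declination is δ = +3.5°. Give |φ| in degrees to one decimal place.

Polar day requires cos H₀ = −tan φ tan δ ≤ −1, i.e. tan φ tan δ ≥ 1.
The boundary is |tan φ| · |tan δ| = 1, so |φ| = 90° − |δ| = 90° − 3.5° = 86.5° in the northern hemisphere.

|φ| = 86.5°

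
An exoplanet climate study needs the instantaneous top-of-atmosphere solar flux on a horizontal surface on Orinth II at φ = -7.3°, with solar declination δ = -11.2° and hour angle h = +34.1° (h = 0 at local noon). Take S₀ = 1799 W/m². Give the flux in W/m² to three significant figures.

1.49e+03 W/m²

cos θ_z = sin φ sin δ + cos φ cos δ cos h = 0.024680 + 0.805706 = 0.830386.
Flux = S₀ · cos θ_z = 1799 × 0.830386 = 1494 W/m².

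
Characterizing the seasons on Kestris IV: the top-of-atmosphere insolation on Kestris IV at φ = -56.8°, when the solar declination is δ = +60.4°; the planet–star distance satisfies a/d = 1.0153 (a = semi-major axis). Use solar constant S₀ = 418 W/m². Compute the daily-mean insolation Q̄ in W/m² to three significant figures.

cos H₀ = −tan(-56.8°) tan(+60.400°) = 2.6900 ≥ 1 ⇒ polar night, H₀ = 0 and Q̄ = 0.
Inverse-square distance factor (a/d)² = 1.0153² = 1.030834.

Q̄ ≈ 0.00 W/m²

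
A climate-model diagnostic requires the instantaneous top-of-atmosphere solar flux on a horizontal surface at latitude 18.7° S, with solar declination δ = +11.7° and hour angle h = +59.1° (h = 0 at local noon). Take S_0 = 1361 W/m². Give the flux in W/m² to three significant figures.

cos θ_z = sin ϕ sin δ + cos ϕ cos δ cos h = -0.065016 + 0.476325 = 0.411309.
Flux = S_0 · cos θ_z = 1361 × 0.411309 = 559.8 W/m².

560 W/m²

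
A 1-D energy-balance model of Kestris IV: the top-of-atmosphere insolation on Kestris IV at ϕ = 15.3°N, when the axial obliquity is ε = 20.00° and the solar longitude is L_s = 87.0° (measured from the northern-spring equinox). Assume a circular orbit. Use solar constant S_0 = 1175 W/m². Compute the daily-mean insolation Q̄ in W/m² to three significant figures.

Solar declination: sin δ = sin ε · sin L_s = sin 20.00° × sin 87.0° = 0.34155, so δ = +19.971°.
cos h₀ = −tan(+15.3°) tan(+19.971°) = -0.0994, h₀ = 1.6704 rad.
Bracket: h₀ sin ϕ sin δ + cos ϕ cos δ sin h₀ = 1.6704×0.26387×0.34155 + 0.96456×0.93986×0.99505 = 0.150544 + 0.902064 = 1.052608.
Q̄ = (S_0/π) × [bracket] = (1175/π) × 1.052608 = 393.7 W/m².

Q̄ ≈ 394 W/m²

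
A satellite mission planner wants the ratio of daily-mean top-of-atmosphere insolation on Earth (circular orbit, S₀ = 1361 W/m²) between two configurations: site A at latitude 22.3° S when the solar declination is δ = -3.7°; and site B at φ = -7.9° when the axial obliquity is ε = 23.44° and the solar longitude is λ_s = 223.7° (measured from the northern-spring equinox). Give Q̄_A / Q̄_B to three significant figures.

— Configuration A (φ=-22.3°):
cos H₀ = −tan(-22.3°) tan(-3.700°) = -0.0265, H₀ = 1.5973 rad.
Bracket: H₀ sin φ sin δ + cos φ cos δ sin H₀ = 1.5973×-0.37946×-0.06453 + 0.92521×0.99792×0.99965 = 0.039112 + 0.922962 = 0.962074.
Q̄ = (S₀/π) × [bracket] = (1361/π) × 0.962074 = 416.79 W/m².
— Configuration B (φ=-7.9°):
Solar declination: sin δ = sin ε · sin λ_s = sin 23.44° × sin 223.7° = -0.27483, so δ = -15.952°.
cos H₀ = −tan(-7.9°) tan(-15.952°) = -0.0397, H₀ = 1.6105 rad.
Bracket: H₀ sin φ sin δ + cos φ cos δ sin H₀ = 1.6105×-0.13744×-0.27483 + 0.99051×0.96149×0.99921 = 0.060833 + 0.951613 = 1.012446.
Q̄ = (S₀/π) × [bracket] = (1361/π) × 1.012446 = 438.61 W/m².
Ratio Q̄_A / Q̄_B = 416.79 / 438.61 = 0.9503.

Q̄_A / Q̄_B ≈ 0.950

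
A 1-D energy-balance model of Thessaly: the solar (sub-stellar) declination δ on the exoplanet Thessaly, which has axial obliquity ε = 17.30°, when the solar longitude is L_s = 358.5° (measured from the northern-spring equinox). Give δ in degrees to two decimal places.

δ = -0.45°

sin δ = sin ε · sin L_s = sin 17.30° × sin 358.5° = -0.007784.
δ = arcsin(-0.007784) = -0.45°.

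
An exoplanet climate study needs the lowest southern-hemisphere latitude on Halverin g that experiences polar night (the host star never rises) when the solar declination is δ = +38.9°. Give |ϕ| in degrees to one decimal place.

Polar night requires cos h₀ = −tan ϕ tan δ ≥ 1, i.e. tan ϕ tan δ ≤ −1.
The boundary is |tan ϕ| · |tan δ| = 1, so |ϕ| = 90° − |δ| = 90° − 38.9° = 51.1° in the southern hemisphere.

|ϕ| = 51.1°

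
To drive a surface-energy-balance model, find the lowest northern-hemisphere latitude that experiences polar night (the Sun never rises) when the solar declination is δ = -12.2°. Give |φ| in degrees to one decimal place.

Polar night requires cos H₀ = −tan φ tan δ ≥ 1, i.e. tan φ tan δ ≤ −1.
The boundary is |tan φ| · |tan δ| = 1, so |φ| = 90° − |δ| = 90° − 12.2° = 77.8° in the northern hemisphere.

|φ| = 77.8°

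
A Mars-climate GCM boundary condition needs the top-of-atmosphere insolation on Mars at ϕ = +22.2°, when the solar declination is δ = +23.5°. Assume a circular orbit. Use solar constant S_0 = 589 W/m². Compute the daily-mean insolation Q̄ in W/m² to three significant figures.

cos h₀ = −tan(+22.2°) tan(+23.500°) = -0.1774, h₀ = 1.7492 rad.
Bracket: h₀ sin ϕ sin δ + cos ϕ cos δ sin h₀ = 1.7492×0.37784×0.39875 + 0.92587×0.91706×0.98413 = 0.263541 + 0.835603 = 1.099144.
Q̄ = (S_0/π) × [bracket] = (589/π) × 1.099144 = 206.1 W/m².

Q̄ ≈ 206 W/m²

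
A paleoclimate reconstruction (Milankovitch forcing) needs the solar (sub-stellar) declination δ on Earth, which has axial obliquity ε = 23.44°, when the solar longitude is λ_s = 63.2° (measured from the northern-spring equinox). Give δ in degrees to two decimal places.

δ = +20.80°

sin δ = sin ε · sin λ_s = sin 23.44° × sin 63.2° = 0.355060.
δ = arcsin(0.355060) = +20.80°.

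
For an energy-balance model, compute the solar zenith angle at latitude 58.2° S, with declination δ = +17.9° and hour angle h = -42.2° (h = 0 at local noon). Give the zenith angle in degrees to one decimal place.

cos θ_z = sin ϕ sin δ + cos ϕ cos δ cos h = -0.261220 + 0.371475 = 0.110255.
θ_z = arccos(0.110255) = 83.7°.

θ_z = 83.7°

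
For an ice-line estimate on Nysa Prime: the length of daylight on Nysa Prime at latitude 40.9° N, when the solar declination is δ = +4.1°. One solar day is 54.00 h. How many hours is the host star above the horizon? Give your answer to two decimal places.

28.07 h

cos h₀ = −tan ϕ · tan δ = −tan(+40.9°) × tan(+4.100°) = -0.0621, so h₀ = 1.6329 rad = 93.56°.
Daylight = 2h₀/(2π) × 54.00 h = (1.6329/π) × 54.00 = 28.07 h.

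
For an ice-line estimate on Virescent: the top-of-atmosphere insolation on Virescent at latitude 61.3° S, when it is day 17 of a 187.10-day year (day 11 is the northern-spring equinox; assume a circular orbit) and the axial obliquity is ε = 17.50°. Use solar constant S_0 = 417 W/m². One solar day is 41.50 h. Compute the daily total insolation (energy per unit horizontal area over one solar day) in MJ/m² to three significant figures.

7.92 MJ/m²

Solar longitude: L_s = 360° × (17 − 11)/187.10 = 11.545°.
sin δ = sin 17.50° × sin 11.545° = 0.06018, so δ = +3.450°.
cos h₀ = −tan(-61.3°) tan(+3.450°) = 0.1101, h₀ = 1.4605 rad.
Bracket: h₀ sin ϕ sin δ + cos ϕ cos δ sin h₀ = 1.4605×-0.87715×0.06018 + 0.48022×0.99819×0.99392 = -0.077095 + 0.476436 = 0.399341.
Q̄ = (S_0/π) × [bracket] = (417/π) × 0.399341 = 53.007 W/m².
Daily total = Q̄ × 41.50 h × 3600 s/h = 53.007 × 41.50 × 3600 / 10⁶ = 7.919 MJ/m².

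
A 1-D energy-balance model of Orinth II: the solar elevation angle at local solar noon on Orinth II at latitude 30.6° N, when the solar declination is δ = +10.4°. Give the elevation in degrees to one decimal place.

69.8°

At local noon the hour angle is zero, so the zenith angle equals |φ − δ| = |+30.6° − (+10.400°)| = 20.200°.
Elevation = 90° − 20.200° = 69.8°.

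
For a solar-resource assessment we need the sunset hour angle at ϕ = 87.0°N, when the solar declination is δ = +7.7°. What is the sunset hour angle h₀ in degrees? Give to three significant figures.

h₀ = 180°

Sunrise equation: cos h₀ = −tan ϕ · tan δ = -2.5799 ≤ −1, so the Sun never sets (polar day) and h₀ = π.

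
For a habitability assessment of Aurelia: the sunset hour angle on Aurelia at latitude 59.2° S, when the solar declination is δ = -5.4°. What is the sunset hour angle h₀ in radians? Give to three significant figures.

cos h₀ = −tan ϕ · tan δ = −tan(-59.2°) × tan(-5.400°) = -0.1586, so h₀ = 1.7300 rad = 99.12°.

h₀ = 1.73 rad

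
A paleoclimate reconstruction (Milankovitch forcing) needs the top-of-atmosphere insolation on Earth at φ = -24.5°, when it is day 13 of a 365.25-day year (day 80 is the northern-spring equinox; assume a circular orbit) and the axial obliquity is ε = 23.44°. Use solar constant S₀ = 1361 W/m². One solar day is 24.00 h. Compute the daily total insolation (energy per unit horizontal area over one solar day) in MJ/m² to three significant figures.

Solar longitude: λ_s = 360° × (13 − 80)/365.25 = -66.037°, i.e. -66.037° + 360° = 293.963°.
sin δ = sin 23.44° × sin 293.963° = -0.36350, so δ = -21.315°.
cos H₀ = −tan(-24.5°) tan(-21.315°) = -0.1778, H₀ = 1.7496 rad.
Bracket: H₀ sin φ sin δ + cos φ cos δ sin H₀ = 1.7496×-0.41469×-0.36350 + 0.90996×0.93159×0.98406 = 0.263734 + 0.834197 = 1.097931.
Q̄ = (S₀/π) × [bracket] = (1361/π) × 1.097931 = 475.65 W/m².
Daily total = Q̄ × 24.00 h × 3600 s/h = 475.65 × 24.00 × 3600 / 10⁶ = 41.10 MJ/m².

41.1 MJ/m²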